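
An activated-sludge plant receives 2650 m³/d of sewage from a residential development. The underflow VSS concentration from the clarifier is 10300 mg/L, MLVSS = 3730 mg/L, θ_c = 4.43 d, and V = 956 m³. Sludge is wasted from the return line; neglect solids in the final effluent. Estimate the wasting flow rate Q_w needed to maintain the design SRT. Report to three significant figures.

Q_w ≈ 78.1 m³/d

Q_w = (V·X)/(θ_c X_r) = 956.0 × 3730 / (4.43 × 10300) = 78.15 m³/d.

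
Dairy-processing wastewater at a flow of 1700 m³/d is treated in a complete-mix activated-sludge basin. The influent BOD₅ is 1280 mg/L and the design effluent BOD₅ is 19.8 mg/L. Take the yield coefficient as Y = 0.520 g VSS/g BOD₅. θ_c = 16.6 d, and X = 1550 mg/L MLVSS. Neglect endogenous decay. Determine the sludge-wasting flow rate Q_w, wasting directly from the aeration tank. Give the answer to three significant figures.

Q_w ≈ 719 m³/d

With k_d = 0 the design equation reduces to V = Y Q (S₀−S) θ_c / X = 0.520 × 1700 × (1280 − 19.8) × 16.6 / 1550 = 11931 m³.
For wasting at MLVSS concentration, Q_w = V/θ_c = 11931/16.6 = 718.7 m³/d.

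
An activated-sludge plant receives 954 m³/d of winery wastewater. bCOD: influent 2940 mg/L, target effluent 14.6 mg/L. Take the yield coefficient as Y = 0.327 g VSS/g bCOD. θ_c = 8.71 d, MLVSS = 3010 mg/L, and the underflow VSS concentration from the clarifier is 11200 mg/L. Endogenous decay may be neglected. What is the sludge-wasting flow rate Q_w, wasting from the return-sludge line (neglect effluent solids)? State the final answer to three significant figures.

V·X = Y·Q·ΔS·θ_c gives V = 0.327 × 954 × (2940 − 14.6) × 8.71 / 3010 = 2641 m³.
Q_w = (V·X)/(θ_c X_r) = 2641 × 3010 / (8.71 × 11200) = 81.48 m³/d.

Q_w ≈ 81.5 m³/d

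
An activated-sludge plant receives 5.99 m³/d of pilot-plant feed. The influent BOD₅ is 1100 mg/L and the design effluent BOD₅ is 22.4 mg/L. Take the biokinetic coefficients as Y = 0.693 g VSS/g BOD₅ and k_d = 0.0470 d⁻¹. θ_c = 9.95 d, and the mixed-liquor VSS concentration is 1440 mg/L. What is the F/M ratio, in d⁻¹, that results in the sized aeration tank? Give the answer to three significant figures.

F/M ≈ 0.217 d⁻¹

Rearranging the biomass balance for a CMAS with decay, V = Y·Q·ΔS·θ_c / [X·(1+k_d θ_c)] = 0.693 × 5.99 × (1100 − 22.4) × 9.95 / [1440 × (1 + 0.0470 × 9.95)] = 4.45×10^4 / 2113 = 21.06 m³.
F/M = Q·S₀ / (V·X) = 5.99 × 1100 / (21.06 × 1440) = 0.2173 g BOD₅·(g VSS·d)⁻¹.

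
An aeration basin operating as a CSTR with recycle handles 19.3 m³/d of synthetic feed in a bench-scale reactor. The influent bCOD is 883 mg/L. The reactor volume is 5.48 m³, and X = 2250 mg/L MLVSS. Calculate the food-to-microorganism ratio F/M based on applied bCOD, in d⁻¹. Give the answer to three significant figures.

F/M = Q·S₀ / (V·X) = 19.3 × 883 / (5.480 × 2250) = 1.382 g bCOD·(g VSS·d)⁻¹.

F/M ≈ 1.38 d⁻¹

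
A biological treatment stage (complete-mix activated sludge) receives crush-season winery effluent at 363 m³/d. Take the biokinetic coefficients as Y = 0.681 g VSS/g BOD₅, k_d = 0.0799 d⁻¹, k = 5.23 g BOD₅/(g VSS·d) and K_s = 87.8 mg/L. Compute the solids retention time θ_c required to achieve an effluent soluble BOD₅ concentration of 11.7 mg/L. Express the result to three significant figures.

Specific growth rate at S = 11.7 mg/L: μ = YkS/(K_s+S) = 0.681·5.23·11.7/(87.8+11.7) = 0.4188 d⁻¹.
1/θ_c = 0.4188 − 0.0799 = 0.3389 d⁻¹, so θ_c = 2.951 d.

θ_c ≈ 2.95 d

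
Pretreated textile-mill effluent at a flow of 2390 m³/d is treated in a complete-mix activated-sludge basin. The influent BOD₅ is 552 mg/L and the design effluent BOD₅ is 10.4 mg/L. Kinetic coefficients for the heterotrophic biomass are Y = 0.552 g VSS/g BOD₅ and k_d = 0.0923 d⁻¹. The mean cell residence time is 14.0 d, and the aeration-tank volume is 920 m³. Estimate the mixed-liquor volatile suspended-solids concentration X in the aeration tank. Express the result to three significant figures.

X = Y·Q·ΔS·θ_c / [V·(1 + k_d θ_c)] = 0.552 × 2390 × (552 − 10.4) × 14.0 / [920 × (1 + 0.0923 × 14.0)] = 4744 mg/L.

X ≈ 4740 mg/L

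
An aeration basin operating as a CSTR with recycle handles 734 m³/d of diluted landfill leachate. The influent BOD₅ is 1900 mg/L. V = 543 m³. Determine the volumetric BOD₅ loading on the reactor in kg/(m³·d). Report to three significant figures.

L_v ≈ 2.57 kg BOD₅/(m³·d)

L_v = Q S₀ / V = 734 × 1900 × 10⁻³ / 543.0 = 2.568 kg/(m³·d).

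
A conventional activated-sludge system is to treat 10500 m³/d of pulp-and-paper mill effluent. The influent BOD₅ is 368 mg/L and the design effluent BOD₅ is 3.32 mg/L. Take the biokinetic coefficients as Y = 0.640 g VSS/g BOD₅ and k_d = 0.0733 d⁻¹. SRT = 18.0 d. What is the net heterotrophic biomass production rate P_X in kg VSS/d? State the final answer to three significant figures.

P_X ≈ 1060 kg VSS/d

Observed yield with endogenous decay: Y_obs = Y / (1 + k_d·θ_c) = 0.640 / (1 + 0.0733 × 18.0) = 0.640 / 2.319 = 0.2759 g VSS/g BOD₅.
ΔS = 368 − 3.32 = 364.7 mg/L, so the substrate removal rate is 10500 × 364.7/1000 = 3829 kg BOD₅/d.
P_X = Y_obs · Q(S₀ − S) = 0.2759 × 3829 = 1057 kg VSS/d.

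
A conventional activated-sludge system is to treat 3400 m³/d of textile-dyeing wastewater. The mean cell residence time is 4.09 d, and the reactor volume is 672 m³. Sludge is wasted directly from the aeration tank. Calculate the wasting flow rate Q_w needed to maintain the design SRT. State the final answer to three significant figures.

With mixed-liquor wasting, θ_c = V/Q_w, so Q_w = V/θ_c = 672.0/4.09 = 164.3 m³/d.

Q_w ≈ 164 m³/d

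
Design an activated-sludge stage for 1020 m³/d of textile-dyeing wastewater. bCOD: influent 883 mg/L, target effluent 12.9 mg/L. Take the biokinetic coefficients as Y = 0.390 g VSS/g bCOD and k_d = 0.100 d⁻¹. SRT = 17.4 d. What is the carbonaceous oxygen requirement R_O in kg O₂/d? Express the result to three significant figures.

Y_obs = Y / (1 + k_d θ_c) = 0.390 / (1 + 0.100 × 17.4) = 0.390 / 2.740 = 0.1423.
ΔS = 883 − 12.9 = 870.1 mg/L, so the substrate removal rate is 1020 × 870.1/1000 = 887.5 kg bCOD/d.
P_X = Y_obs·Q·(S₀ − S) = 0.1423 × 887.5 = 126.3 kg VSS/d.
Carbonaceous O₂ demand = substrate oxidised − cell-mass equivalent = 887.5 − 1.42 × 126.3 = 708.1 kg O₂/d.

R_O ≈ 708 kg O₂/d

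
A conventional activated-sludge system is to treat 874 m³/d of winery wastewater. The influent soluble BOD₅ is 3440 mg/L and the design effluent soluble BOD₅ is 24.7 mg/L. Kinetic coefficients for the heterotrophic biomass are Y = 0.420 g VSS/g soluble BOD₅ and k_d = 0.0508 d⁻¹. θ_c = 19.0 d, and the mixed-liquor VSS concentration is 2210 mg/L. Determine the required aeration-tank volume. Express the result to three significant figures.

V ≈ 5480 m³

From the SRT design equation V = Y Q (S₀−S) θ_c / [X (1 + k_d θ_c)] = 0.420 × 874 × (3440 − 24.7) × 19.0 / [2210 × (1 + 0.0508 × 19.0)] = 2.38×10^7 / 4343 = 5485 m³.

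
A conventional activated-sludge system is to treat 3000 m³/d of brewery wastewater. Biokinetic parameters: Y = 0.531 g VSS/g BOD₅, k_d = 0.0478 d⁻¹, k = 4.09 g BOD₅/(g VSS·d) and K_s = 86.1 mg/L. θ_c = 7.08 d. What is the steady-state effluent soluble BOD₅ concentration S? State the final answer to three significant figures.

Effluent substrate depends only on kinetics and SRT: S = K_s(1 + k_d θ_c) / [θ_c(Yk − k_d) − 1] = 86.1 × (1 + 0.0478 × 7.08) / [7.08 × (0.531 × 4.09 − 0.0478) − 1] = 115.2 / 14.04 = 8.209 mg/L.

S ≈ 8.21 mg/L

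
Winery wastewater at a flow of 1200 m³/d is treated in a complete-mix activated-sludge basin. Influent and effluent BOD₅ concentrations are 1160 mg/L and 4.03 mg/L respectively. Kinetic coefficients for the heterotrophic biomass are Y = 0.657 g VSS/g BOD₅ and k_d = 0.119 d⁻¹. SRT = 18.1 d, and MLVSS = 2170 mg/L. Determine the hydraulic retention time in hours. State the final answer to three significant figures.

τ ≈ 48.2 h

Rearranging the biomass balance for a CMAS with decay, V = Y·Q·ΔS·θ_c / [X·(1+k_d θ_c)] = 0.657 × 1200 × (1160 − 4.03) × 18.1 / [2170 × (1 + 0.119 × 18.1)] = 1.65×10^7 / 6844 = 2410 m³.
HRT = V/Q = 2410 m³ / 1200 m³·d⁻¹ = 2.009 d × 24 = 48.21 h.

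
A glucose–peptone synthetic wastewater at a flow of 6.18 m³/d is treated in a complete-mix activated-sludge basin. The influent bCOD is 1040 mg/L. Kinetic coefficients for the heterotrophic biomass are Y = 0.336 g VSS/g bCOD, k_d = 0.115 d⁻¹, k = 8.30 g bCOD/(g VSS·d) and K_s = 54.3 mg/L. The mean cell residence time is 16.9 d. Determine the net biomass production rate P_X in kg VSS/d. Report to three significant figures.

P_X ≈ 0.731 kg VSS/d

Effluent substrate depends only on kinetics and SRT: S = K_s(1 + k_d θ_c) / [θ_c(Yk − k_d) − 1] = 54.3 × (1 + 0.115 × 16.9) / [16.9 × (0.336 × 8.30 − 0.115) − 1] = 159.8 / 44.19 = 3.617 mg/L.
Observed yield with endogenous decay: Y_obs = Y / (1 + k_d·θ_c) = 0.336 / (1 + 0.115 × 16.9) = 0.336 / 2.944 = 0.1141 g VSS/g bCOD.
Substrate removed = Q·(S₀ − S) = 6.18 m³/d × (1040 − 3.62) g/m³ = 6.4×10^3 g/d = 6.405 kg/d.
Net biomass production P_X = Y_obs × Q·(S₀ − S) = 0.1141 × 6.405 = 0.7311 kg VSS/d.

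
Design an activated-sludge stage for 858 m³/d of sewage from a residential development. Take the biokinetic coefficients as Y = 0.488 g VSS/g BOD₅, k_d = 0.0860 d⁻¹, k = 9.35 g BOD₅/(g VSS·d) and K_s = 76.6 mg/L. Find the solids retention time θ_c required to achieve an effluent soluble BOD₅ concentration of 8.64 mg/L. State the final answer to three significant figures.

From 1/θ_c = Y·k·S/(K_s + S) − k_d: Y·k·S/(K_s+S) = 0.488 × 9.35 × 8.64 / (76.6 + 8.64) = 0.4625 d⁻¹.
Then 1/θ_c = μ − k_d = 0.4625 − 0.0860 = 0.3765 d⁻¹, giving θ_c = 2.656 d.

θ_c ≈ 2.66 d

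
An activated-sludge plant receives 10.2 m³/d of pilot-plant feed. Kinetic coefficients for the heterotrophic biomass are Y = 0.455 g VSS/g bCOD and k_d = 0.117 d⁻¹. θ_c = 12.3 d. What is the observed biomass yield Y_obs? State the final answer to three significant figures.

The observed yield is Y_obs = Y/(1 + k_d·θ_c) = 0.455 / (1 + 0.117 × 12.3) = 0.455 / 2.439 = 0.1865 g VSS per g bCOD removed.

Y_obs ≈ 0.187 g VSS/g bCOD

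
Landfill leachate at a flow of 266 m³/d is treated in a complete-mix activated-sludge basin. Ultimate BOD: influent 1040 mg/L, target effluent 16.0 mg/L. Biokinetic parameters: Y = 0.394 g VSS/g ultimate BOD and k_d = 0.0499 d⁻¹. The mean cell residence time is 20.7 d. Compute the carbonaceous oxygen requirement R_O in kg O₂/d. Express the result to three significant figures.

Observed yield with endogenous decay: Y_obs = Y / (1 + k_d·θ_c) = 0.394 / (1 + 0.0499 × 20.7) = 0.394 / 2.033 = 0.1938 g VSS/g ultimate BOD.
ΔS = 1040 − 16.0 = 1024 mg/L, so the substrate removal rate is 266 × 1024/1000 = 272.4 kg ultimate BOD/d.
Net sludge production P_X = 0.1938 × 272.4 = 52.79 kg VSS/d.
R_O = Q·ΔS − 1.42 P_X = 272.4 − 74.96 = 197.4 kg O₂/d.

R_O ≈ 197 kg O₂/d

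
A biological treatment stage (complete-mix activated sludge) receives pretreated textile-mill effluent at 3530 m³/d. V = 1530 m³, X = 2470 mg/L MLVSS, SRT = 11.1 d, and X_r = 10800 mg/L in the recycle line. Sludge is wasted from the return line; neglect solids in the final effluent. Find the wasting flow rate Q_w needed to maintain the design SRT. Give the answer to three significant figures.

θ_c = V·X/(Q_w·X_r) when wasting from the recycle, so Q_w = V·X/(θ_c·X_r) = 1530 × 2470 / (11.1 × 10800) = 31.52 m³/d.

Q_w ≈ 31.5 m³/d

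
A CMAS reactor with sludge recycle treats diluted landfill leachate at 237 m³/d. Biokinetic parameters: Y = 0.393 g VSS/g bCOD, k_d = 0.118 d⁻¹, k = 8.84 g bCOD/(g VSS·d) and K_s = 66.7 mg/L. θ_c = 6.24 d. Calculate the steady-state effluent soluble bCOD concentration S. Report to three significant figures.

S ≈ 5.81 mg/L

From the Monod/SRT balance for a CMAS, S = K_s·(1+k_d θ_c)/[θ_c·(Y k − k_d) − 1] = 66.7 × (1 + 0.118 × 6.24) / [6.24 × (0.393 × 8.84 − 0.118) − 1] = 115.8 / 19.94 = 5.807 mg/L.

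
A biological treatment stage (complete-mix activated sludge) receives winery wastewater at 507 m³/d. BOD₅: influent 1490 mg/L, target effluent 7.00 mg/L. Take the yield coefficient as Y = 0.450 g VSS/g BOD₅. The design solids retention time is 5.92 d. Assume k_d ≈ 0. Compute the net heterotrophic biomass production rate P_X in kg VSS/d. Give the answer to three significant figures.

Since k_d ≈ 0, Y_obs = Y = 0.450 g VSS/g BOD₅.
Mass of BOD₅ removed per day: Q(S₀ − S) = 507 × 1483 g/m³ = 751.9 kg/d.
So the net sludge growth is P_X = 0.4500 × 751.9 = 338.3 kg VSS/d.

P_X ≈ 338 kg VSS/d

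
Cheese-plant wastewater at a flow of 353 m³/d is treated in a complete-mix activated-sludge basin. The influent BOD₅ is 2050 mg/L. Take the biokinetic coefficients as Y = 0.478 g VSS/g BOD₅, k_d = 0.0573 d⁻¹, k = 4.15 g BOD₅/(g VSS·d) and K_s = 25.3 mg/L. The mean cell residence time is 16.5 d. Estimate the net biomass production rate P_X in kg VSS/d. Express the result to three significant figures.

For a completely mixed reactor with recycle the Lawrence–McCarty relation gives S = K_s·(1 + k_d·θ_c) / [θ_c·(Y·k − k_d) − 1] = 25.3 × (1 + 0.0573 × 16.5) / [16.5 × (0.478 × 4.15 − 0.0573) − 1] = 49.22 / 30.79 = 1.599 mg/L.
Observed yield with endogenous decay: Y_obs = Y / (1 + k_d·θ_c) = 0.478 / (1 + 0.0573 × 16.5) = 0.478 / 1.945 = 0.2457 g VSS/g BOD₅.
ΔS = 2050 − 1.60 = 2048 mg/L, so the substrate removal rate is 353 × 2048/1000 = 723.1 kg BOD₅/d.
So the net sludge growth is P_X = 0.2457 × 723.1 = 177.7 kg VSS/d.

P_X ≈ 178 kg VSS/d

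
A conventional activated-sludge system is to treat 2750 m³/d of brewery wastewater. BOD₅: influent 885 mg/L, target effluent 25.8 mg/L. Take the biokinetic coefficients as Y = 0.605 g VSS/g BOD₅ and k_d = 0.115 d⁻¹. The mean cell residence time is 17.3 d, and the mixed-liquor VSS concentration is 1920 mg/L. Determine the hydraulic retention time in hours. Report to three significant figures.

Rearranging the biomass balance for a CMAS with decay, V = Y·Q·ΔS·θ_c / [X·(1+k_d θ_c)] = 0.605 × 2750 × (885 − 25.8) × 17.3 / [1920 × (1 + 0.115 × 17.3)] = 2.47×10^7 / 5740 = 4309 m³.
HRT = V/Q = 4309 m³ / 2750 m³·d⁻¹ = 1.567 d × 24 = 37.60 h.

τ ≈ 37.6 h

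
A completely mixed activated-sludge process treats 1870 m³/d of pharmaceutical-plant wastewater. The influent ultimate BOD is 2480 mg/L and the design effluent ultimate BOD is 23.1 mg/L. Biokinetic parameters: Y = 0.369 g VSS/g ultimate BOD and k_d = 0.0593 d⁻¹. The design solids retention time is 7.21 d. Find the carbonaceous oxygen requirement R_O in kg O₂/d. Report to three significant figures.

The observed yield is Y_obs = Y/(1 + k_d·θ_c) = 0.369 / (1 + 0.0593 × 7.21) = 0.369 / 1.428 = 0.2585 g VSS per g ultimate BOD removed.
Substrate removed = Q·(S₀ − S) = 1870 m³/d × (2480 − 23.1) g/m³ = 4.59×10^6 g/d = 4594 kg/d.
P_X = Y_obs·Q·(S₀ − S) = 0.2585 × 4594 = 1188 kg VSS/d.
R_O = Q·(S₀ − S) − 1.42·P_X = 4594 − 1.42 × 1188 = 2908 kg O₂/d.

R_O ≈ 2910 kg O₂/d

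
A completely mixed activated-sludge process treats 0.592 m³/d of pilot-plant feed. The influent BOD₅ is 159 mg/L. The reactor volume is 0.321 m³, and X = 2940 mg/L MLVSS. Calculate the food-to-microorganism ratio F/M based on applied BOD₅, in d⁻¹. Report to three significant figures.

F/M ≈ 0.0997 d⁻¹

F/M = Q·S₀ / (V·X) = 0.592 × 159 / (0.3210 × 2940) = 0.09974 g BOD₅·(g VSS·d)⁻¹.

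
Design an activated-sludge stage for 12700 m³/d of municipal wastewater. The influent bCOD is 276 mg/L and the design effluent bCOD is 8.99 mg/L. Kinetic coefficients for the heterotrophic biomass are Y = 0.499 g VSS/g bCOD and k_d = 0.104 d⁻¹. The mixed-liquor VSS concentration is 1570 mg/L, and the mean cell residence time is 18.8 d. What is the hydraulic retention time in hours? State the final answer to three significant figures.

Steady-state biomass mass balance: V·X·(1 + k_d·θ_c) = Y·Q·(S₀ − S)·θ_c, so V = 0.499 × 12700 × (276 − 8.99) × 18.8 / [1570 × (1 + 0.104 × 18.8)] = 3.18×10^7 / 4640 = 6857 m³.
τ = V/Q = 6857/12700 = 0.5399 d, or 12.96 h.

τ ≈ 13.0 h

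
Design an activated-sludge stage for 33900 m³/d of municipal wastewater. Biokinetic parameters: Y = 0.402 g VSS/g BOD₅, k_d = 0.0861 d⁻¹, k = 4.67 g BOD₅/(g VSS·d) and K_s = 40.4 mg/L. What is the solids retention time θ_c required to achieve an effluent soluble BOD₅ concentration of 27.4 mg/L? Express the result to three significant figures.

θ_c ≈ 1.49 d

From 1/θ_c = Y·k·S/(K_s + S) − k_d: Y·k·S/(K_s+S) = 0.402 × 4.67 × 27.4 / (40.4 + 27.4) = 0.7587 d⁻¹.
Then 1/θ_c = μ − k_d = 0.7587 − 0.0861 = 0.6726 d⁻¹, giving θ_c = 1.487 d.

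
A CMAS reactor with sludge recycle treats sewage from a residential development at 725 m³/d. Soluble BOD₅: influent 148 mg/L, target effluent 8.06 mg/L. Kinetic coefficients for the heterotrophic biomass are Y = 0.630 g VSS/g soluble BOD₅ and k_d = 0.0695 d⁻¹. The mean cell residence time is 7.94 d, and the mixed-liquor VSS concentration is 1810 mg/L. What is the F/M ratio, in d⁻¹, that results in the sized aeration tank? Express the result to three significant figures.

Steady-state biomass mass balance: V·X·(1 + k_d·θ_c) = Y·Q·(S₀ − S)·θ_c, so V = 0.630 × 725 × (148 − 8.06) × 7.94 / [1810 × (1 + 0.0695 × 7.94)] = 5.08×10^5 / 2809 = 180.7 m³.
F/M = Q·S₀ / (V·X) = 725 × 148 / (180.7 × 1810) = 0.3281 g soluble BOD₅·(g VSS·d)⁻¹.

F/M ≈ 0.328 d⁻¹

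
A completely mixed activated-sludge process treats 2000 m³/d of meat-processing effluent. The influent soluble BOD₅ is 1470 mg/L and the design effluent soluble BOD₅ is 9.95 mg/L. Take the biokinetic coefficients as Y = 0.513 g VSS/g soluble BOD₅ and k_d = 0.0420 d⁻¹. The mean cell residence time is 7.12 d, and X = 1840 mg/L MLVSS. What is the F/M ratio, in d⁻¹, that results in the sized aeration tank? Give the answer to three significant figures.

F/M ≈ 0.358 d⁻¹

From the SRT design equation V = Y Q (S₀−S) θ_c / [X (1 + k_d θ_c)] = 0.513 × 2000 × (1470 − 9.95) × 7.12 / [1840 × (1 + 0.0420 × 7.12)] = 1.07×10^7 / 2390 = 4462 m³.
Food-to-microorganism ratio F/M = Q S₀ / (V X) = 2000 × 1470 / (4462 × 1840) = 0.3581 d⁻¹.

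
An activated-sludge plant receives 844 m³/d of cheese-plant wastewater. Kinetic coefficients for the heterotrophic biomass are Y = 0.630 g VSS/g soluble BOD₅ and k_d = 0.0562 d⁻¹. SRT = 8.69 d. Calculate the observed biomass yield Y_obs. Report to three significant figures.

Correct the yield for decay: Y_obs = Y/(1 + k_d θ_c) = 0.630 / (1 + 0.0562 × 8.69) = 0.630 / 1.488 = 0.4233.

Y_obs ≈ 0.423 g VSS/g soluble BOD₅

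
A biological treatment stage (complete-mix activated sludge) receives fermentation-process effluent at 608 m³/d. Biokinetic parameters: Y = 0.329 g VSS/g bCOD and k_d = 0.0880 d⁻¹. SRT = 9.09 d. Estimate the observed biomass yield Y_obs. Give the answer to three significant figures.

Y_obs ≈ 0.183 g VSS/g bCOD

The observed yield is Y_obs = Y/(1 + k_d·θ_c) = 0.329 / (1 + 0.0880 × 9.09) = 0.329 / 1.800 = 0.1828 g VSS per g bCOD removed.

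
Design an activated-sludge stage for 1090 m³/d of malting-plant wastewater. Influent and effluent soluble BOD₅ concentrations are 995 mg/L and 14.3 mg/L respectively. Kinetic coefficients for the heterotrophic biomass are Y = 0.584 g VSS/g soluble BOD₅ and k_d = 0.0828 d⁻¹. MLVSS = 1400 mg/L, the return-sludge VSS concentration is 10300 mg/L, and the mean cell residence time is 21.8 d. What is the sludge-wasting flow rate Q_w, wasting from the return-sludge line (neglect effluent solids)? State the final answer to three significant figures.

From the SRT design equation V = Y Q (S₀−S) θ_c / [X (1 + k_d θ_c)] = 0.584 × 1090 × (995 − 14.3) × 21.8 / [1400 × (1 + 0.0828 × 21.8)] = 1.36×10^7 / 3927 = 3465 m³.
θ_c = V·X/(Q_w·X_r) when wasting from the recycle, so Q_w = V·X/(θ_c·X_r) = 3465 × 1400 / (21.8 × 10300) = 21.61 m³/d.

Q_w ≈ 21.6 m³/d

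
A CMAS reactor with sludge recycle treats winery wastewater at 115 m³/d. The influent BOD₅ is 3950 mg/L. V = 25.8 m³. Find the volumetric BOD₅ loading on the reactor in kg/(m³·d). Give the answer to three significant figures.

L_v = Q S₀ / V = 115 × 3950 × 10⁻³ / 25.80 = 17.61 kg/(m³·d).

L_v ≈ 17.6 kg BOD₅/(m³·d)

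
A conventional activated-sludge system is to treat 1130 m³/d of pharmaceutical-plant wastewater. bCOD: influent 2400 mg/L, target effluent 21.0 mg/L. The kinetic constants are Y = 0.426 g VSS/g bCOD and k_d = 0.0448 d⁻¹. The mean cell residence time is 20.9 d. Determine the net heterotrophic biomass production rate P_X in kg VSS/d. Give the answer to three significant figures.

P_X ≈ 591 kg VSS/d

Observed yield with endogenous decay: Y_obs = Y / (1 + k_d·θ_c) = 0.426 / (1 + 0.0448 × 20.9) = 0.426 / 1.936 = 0.2200 g VSS/g bCOD.
Substrate removed = Q·(S₀ − S) = 1130 m³/d × (2400 − 21.0) g/m³ = 2.69×10^6 g/d = 2688 kg/d.
P_X = Y_obs · Q(S₀ − S) = 0.2200 × 2688 = 591.4 kg VSS/d.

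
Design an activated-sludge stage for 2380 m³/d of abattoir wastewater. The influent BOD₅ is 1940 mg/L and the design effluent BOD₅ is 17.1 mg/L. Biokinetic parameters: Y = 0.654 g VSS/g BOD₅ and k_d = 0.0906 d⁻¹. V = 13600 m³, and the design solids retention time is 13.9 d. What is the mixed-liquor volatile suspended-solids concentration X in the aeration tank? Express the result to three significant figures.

Solving the biomass balance for X: X = Y Q (S₀−S) θ_c / [V (1+k_d θ_c)] = 0.654 × 2380 × (1940 − 17.1) × 13.9 / [13600 × (1 + 0.0906 × 13.9)] = 1354 mg/L.

X ≈ 1350 mg/L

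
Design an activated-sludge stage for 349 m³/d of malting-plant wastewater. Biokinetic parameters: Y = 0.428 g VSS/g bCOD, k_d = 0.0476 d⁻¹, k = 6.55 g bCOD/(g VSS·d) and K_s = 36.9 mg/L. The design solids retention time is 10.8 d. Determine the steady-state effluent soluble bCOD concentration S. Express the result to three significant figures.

S ≈ 1.94 mg/L

Effluent substrate depends only on kinetics and SRT: S = K_s(1 + k_d θ_c) / [θ_c(Yk − k_d) − 1] = 36.9 × (1 + 0.0476 × 10.8) / [10.8 × (0.428 × 6.55 − 0.0476) − 1] = 55.87 / 28.76 = 1.942 mg/L.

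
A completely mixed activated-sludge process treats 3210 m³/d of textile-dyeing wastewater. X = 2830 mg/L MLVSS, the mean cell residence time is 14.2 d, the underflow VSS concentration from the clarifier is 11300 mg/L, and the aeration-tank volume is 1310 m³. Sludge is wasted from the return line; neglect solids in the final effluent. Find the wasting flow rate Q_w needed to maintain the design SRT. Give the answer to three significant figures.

Q_w = (V·X)/(θ_c X_r) = 1310 × 2830 / (14.2 × 11300) = 23.10 m³/d.

Q_w ≈ 23.1 m³/d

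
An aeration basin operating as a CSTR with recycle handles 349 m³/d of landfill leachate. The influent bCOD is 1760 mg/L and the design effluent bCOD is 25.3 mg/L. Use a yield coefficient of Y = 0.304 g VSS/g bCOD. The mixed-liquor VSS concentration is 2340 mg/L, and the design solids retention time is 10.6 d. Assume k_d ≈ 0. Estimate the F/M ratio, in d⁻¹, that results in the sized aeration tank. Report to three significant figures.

With k_d = 0 the design equation reduces to V = Y Q (S₀−S) θ_c / X = 0.304 × 349 × (1760 − 25.3) × 10.6 / 2340 = 833.7 m³.
Food-to-microorganism ratio F/M = Q S₀ / (V X) = 349 × 1760 / (833.7 × 2340) = 0.3149 d⁻¹.

F/M ≈ 0.315 d⁻¹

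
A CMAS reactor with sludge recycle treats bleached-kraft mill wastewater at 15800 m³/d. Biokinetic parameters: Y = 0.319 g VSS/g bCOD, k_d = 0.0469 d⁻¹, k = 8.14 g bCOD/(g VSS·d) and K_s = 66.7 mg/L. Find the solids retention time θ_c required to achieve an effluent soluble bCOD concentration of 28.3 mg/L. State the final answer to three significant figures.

From 1/θ_c = Y·k·S/(K_s + S) − k_d: Y·k·S/(K_s+S) = 0.319 × 8.14 × 28.3 / (66.7 + 28.3) = 0.7735 d⁻¹.
θ_c = 1/(μ − k_d) = 1/(0.7735 − 0.0469) = 1/0.7266 = 1.376 d.

θ_c ≈ 1.38 d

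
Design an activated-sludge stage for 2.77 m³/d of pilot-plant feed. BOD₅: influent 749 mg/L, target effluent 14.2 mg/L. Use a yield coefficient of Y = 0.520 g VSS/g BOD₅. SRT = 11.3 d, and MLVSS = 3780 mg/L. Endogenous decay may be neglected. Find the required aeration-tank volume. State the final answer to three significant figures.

Biomass mass balance (decay neglected): V·X = Y·Q·(S₀ − S)·θ_c, so V = 0.520 × 2.77 × (749 − 14.2) × 11.3 / 3780 = 3.164 m³.

V ≈ 3.16 m³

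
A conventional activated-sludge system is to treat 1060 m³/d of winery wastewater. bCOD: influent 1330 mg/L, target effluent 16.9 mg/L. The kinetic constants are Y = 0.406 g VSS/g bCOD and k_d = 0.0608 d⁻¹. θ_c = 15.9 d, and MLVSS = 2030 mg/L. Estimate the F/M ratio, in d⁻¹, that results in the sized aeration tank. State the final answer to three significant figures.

Steady-state biomass mass balance: V·X·(1 + k_d·θ_c) = Y·Q·(S₀ − S)·θ_c, so V = 0.406 × 1060 × (1330 − 16.9) × 15.9 / [2030 × (1 + 0.0608 × 15.9)] = 8.99×10^6 / 3992 = 2251 m³.
Food-to-microorganism ratio F/M = Q S₀ / (V X) = 1060 × 1330 / (2251 × 2030) = 0.3086 d⁻¹.

F/M ≈ 0.309 d⁻¹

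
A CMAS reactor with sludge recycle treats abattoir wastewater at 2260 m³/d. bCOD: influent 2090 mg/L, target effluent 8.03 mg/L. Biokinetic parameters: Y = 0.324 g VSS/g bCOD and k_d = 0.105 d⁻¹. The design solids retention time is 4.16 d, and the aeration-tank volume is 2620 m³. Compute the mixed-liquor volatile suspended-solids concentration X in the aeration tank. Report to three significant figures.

X ≈ 1680 mg/L

Solving the biomass balance for X: X = Y Q (S₀−S) θ_c / [V (1+k_d θ_c)] = 0.324 × 2260 × (2090 − 8.03) × 4.16 / [2620 × (1 + 0.105 × 4.16)] = 1685 mg/L.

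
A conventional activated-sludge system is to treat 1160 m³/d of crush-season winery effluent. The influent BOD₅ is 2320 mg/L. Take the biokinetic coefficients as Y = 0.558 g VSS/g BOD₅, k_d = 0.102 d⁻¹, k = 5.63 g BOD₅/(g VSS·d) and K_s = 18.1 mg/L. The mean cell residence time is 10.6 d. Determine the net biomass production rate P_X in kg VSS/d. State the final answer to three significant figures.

From the Monod/SRT balance for a CMAS, S = K_s·(1+k_d θ_c)/[θ_c·(Y k − k_d) − 1] = 18.1 × (1 + 0.102 × 10.6) / [10.6 × (0.558 × 5.63 − 0.102) − 1] = 37.67 / 31.22 = 1.207 mg/L.
Correct the yield for decay: Y_obs = Y/(1 + k_d θ_c) = 0.558 / (1 + 0.102 × 10.6) = 0.558 / 2.081 = 0.2681.
Substrate removed = Q·(S₀ − S) = 1160 m³/d × (2320 − 1.21) g/m³ = 2.69×10^6 g/d = 2690 kg/d.
P_X = Y_obs · Q(S₀ − S) = 0.2681 × 2690 = 721.2 kg VSS/d.

P_X ≈ 721 kg VSS/d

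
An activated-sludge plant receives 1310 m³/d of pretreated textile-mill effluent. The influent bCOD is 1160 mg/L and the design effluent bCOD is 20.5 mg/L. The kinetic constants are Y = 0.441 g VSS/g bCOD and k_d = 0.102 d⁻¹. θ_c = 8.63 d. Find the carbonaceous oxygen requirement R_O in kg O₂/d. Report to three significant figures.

The observed yield is Y_obs = Y/(1 + k_d·θ_c) = 0.441 / (1 + 0.102 × 8.63) = 0.441 / 1.880 = 0.2345 g VSS per g bCOD removed.
Q·(S₀ − S) = 1310 × (1160 − 20.5) × 10⁻³ = 1493 kg/d removed.
Net sludge production P_X = 0.2345 × 1493 = 350.1 kg VSS/d.
R_O = Q·ΔS − 1.42 P_X = 1493 − 497.2 = 995.6 kg O₂/d.

R_O ≈ 996 kg O₂/d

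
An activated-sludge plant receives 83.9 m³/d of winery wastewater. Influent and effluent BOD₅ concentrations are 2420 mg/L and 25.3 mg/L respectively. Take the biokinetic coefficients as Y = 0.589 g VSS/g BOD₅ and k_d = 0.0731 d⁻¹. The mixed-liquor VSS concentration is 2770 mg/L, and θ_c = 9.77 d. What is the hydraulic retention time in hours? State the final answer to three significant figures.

τ ≈ 69.7 h

From the SRT design equation V = Y Q (S₀−S) θ_c / [X (1 + k_d θ_c)] = 0.589 × 83.9 × (2420 − 25.3) × 9.77 / [2770 × (1 + 0.0731 × 9.77)] = 1.16×10^6 / 4748 = 243.5 m³.
τ = V/Q = 243.5/83.9 = 2.902 d, or 69.65 h.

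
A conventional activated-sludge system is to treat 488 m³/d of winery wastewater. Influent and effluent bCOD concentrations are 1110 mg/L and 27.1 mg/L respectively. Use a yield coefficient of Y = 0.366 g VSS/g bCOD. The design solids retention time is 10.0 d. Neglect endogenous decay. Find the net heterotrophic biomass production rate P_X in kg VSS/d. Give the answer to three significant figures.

P_X ≈ 193 kg VSS/d

No decay correction is needed, so Y_obs = Y = 0.366.
Mass of bCOD removed per day: Q(S₀ − S) = 488 × 1083 g/m³ = 528.5 kg/d.
Net biomass production P_X = Y_obs × Q·(S₀ − S) = 0.3660 × 528.5 = 193.4 kg VSS/d.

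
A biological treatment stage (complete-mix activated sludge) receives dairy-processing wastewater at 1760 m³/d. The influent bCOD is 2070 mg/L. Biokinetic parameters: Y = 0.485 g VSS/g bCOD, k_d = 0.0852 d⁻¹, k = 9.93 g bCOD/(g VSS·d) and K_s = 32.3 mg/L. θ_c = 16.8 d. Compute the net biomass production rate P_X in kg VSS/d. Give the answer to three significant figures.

P_X ≈ 726 kg VSS/d

Effluent substrate depends only on kinetics and SRT: S = K_s(1 + k_d θ_c) / [θ_c(Yk − k_d) − 1] = 32.3 × (1 + 0.0852 × 16.8) / [16.8 × (0.485 × 9.93 − 0.0852) − 1] = 78.53 / 78.48 = 1.001 mg/L.
Observed yield with endogenous decay: Y_obs = Y / (1 + k_d·θ_c) = 0.485 / (1 + 0.0852 × 16.8) = 0.485 / 2.431 = 0.1995 g VSS/g bCOD.
Substrate removed = Q·(S₀ − S) = 1760 m³/d × (2070 − 1.00) g/m³ = 3.64×10^6 g/d = 3641 kg/d.
P_X = Y_obs · Q(S₀ − S) = 0.1995 × 3641 = 726.4 kg VSS/d.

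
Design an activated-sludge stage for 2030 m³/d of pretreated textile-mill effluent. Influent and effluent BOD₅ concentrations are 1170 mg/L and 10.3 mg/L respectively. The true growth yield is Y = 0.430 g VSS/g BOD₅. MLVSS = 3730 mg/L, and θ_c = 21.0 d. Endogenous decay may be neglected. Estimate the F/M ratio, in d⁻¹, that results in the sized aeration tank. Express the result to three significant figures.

F/M ≈ 0.112 d⁻¹

With k_d = 0 the design equation reduces to V = Y Q (S₀−S) θ_c / X = 0.430 × 2030 × (1170 − 10.3) × 21.0 / 3730 = 5699 m³.
F/M = Q·S₀ / (V·X) = 2030 × 1170 / (5699 × 3730) = 0.1117 g BOD₅·(g VSS·d)⁻¹.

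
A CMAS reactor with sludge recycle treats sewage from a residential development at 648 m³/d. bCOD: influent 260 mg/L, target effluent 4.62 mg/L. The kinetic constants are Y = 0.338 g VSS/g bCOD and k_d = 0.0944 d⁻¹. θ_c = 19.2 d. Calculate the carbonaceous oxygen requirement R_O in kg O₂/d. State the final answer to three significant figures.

R_O ≈ 137 kg O₂/d

Observed yield with endogenous decay: Y_obs = Y / (1 + k_d·θ_c) = 0.338 / (1 + 0.0944 × 19.2) = 0.338 / 2.812 = 0.1202 g VSS/g bCOD.
Substrate removed = Q·(S₀ − S) = 648 m³/d × (260 − 4.62) g/m³ = 1.65×10^5 g/d = 165.5 kg/d.
P_X = Y_obs·Q·(S₀ − S) = 0.1202 × 165.5 = 19.89 kg VSS/d.
R_O = Q·(S₀ − S) − 1.42·P_X = 165.5 − 1.42 × 19.89 = 137.2 kg O₂/d.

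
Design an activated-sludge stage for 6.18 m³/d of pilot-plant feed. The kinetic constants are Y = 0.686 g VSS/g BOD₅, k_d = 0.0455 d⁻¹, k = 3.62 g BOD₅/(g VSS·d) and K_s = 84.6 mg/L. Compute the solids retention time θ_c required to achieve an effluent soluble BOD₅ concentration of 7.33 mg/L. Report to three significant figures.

From 1/θ_c = Y·k·S/(K_s + S) − k_d: Y·k·S/(K_s+S) = 0.686 × 3.62 × 7.33 / (84.6 + 7.33) = 0.1980 d⁻¹.
1/θ_c = 0.1980 − 0.0455 = 0.1525 d⁻¹, so θ_c = 6.557 d.

θ_c ≈ 6.56 d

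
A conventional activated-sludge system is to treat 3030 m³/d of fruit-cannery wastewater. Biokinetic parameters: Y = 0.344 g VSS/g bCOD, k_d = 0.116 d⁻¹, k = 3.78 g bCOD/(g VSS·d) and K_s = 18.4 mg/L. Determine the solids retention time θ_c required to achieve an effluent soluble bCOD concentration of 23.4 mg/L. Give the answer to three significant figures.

Specific growth rate at S = 23.4 mg/L: μ = YkS/(K_s+S) = 0.344·3.78·23.4/(18.4+23.4) = 0.7279 d⁻¹.
θ_c = 1/(μ − k_d) = 1/(0.7279 − 0.116) = 1/0.6119 = 1.634 d.

θ_c ≈ 1.63 d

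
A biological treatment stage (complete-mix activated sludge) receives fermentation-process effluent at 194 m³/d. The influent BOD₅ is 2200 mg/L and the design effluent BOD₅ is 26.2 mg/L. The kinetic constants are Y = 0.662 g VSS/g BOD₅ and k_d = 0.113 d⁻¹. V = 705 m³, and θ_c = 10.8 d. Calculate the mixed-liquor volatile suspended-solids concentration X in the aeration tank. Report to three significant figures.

X ≈ 1930 mg/L

X = Y·Q·ΔS·θ_c / [V·(1 + k_d θ_c)] = 0.662 × 194 × (2200 − 26.2) × 10.8 / [705 × (1 + 0.113 × 10.8)] = 1926 mg/L.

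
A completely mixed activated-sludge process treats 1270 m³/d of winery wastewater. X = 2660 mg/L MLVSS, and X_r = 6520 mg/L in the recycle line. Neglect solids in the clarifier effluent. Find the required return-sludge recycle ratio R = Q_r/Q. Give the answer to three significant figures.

Solids balance on the clarifier gives (1+R)X = R·X_r, so R = X/(X_r − X) = 2660 / (6520 − 2660) = 0.6891.

R ≈ 0.689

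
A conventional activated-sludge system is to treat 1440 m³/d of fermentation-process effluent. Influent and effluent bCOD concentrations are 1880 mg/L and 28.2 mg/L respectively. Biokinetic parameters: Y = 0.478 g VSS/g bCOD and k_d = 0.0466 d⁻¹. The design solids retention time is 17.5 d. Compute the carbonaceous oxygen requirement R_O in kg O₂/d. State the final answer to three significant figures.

R_O ≈ 1670 kg O₂/d

Observed yield with endogenous decay: Y_obs = Y / (1 + k_d·θ_c) = 0.478 / (1 + 0.0466 × 17.5) = 0.478 / 1.816 = 0.2633 g VSS/g bCOD.
Substrate removed = Q·(S₀ − S) = 1440 m³/d × (1880 − 28.2) g/m³ = 2.67×10^6 g/d = 2667 kg/d.
Net sludge production P_X = 0.2633 × 2667 = 702.1 kg VSS/d.
Carbonaceous O₂ demand = substrate oxidised − cell-mass equivalent = 2667 − 1.42 × 702.1 = 1670 kg O₂/d.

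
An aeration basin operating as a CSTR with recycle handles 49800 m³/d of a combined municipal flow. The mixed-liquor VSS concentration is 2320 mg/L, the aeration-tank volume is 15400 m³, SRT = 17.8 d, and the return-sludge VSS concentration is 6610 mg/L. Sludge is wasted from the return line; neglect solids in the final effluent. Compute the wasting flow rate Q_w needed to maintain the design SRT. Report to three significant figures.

Q_w = (V·X)/(θ_c X_r) = 15400 × 2320 / (17.8 × 6610) = 303.7 m³/d.

Q_w ≈ 304 m³/d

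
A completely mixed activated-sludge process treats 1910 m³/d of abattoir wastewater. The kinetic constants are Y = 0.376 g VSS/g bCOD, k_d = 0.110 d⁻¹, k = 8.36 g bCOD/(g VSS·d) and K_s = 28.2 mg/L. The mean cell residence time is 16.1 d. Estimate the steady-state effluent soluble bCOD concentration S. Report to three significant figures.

S ≈ 1.63 mg/L

Effluent substrate depends only on kinetics and SRT: S = K_s(1 + k_d θ_c) / [θ_c(Yk − k_d) − 1] = 28.2 × (1 + 0.110 × 16.1) / [16.1 × (0.376 × 8.36 − 0.110) − 1] = 78.14 / 47.84 = 1.634 mg/L.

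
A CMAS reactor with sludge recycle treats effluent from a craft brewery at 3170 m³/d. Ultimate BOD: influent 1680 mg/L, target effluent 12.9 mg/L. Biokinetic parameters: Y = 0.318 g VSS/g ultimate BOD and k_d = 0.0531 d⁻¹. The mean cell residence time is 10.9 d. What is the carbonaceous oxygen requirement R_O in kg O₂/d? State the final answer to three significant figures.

R_O ≈ 3770 kg O₂/d

The observed yield is Y_obs = Y/(1 + k_d·θ_c) = 0.318 / (1 + 0.0531 × 10.9) = 0.318 / 1.579 = 0.2014 g VSS per g ultimate BOD removed.
Q·(S₀ − S) = 3170 × (1680 − 12.9) × 10⁻³ = 5285 kg/d removed.
Net sludge production P_X = 0.2014 × 5285 = 1064 kg VSS/d.
R_O = Q·(S₀ − S) − 1.42·P_X = 5285 − 1.42 × 1064 = 3773 kg O₂/d.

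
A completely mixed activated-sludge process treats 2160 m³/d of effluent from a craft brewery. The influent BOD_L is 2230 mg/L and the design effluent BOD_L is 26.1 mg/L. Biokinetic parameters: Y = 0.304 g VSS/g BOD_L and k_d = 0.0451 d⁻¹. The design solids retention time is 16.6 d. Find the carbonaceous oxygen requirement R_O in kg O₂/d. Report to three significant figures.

Y_obs = Y / (1 + k_d θ_c) = 0.304 / (1 + 0.0451 × 16.6) = 0.304 / 1.749 = 0.1738.
Q·(S₀ − S) = 2160 × (2230 − 26.1) × 10⁻³ = 4760 kg/d removed.
P_X = Y_obs·Q·(S₀ − S) = 0.1738 × 4760 = 827.6 kg VSS/d.
Carbonaceous O₂ demand = substrate oxidised − cell-mass equivalent = 4760 − 1.42 × 827.6 = 3585 kg O₂/d.

R_O ≈ 3590 kg O₂/d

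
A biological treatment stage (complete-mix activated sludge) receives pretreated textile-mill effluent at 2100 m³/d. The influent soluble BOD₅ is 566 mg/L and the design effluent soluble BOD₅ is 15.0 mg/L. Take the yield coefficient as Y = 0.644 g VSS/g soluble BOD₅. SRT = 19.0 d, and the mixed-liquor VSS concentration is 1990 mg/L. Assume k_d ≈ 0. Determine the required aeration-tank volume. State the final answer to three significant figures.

Biomass mass balance (decay neglected): V·X = Y·Q·(S₀ − S)·θ_c, so V = 0.644 × 2100 × (566 − 15.0) × 19.0 / 1990 = 7115 m³.

V ≈ 7110 m³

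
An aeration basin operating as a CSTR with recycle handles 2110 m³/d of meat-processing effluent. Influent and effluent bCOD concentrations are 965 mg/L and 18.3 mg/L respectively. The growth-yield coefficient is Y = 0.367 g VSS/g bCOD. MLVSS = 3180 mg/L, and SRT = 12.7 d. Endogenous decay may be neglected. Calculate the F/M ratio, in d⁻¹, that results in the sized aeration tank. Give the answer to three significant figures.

With k_d = 0 the design equation reduces to V = Y Q (S₀−S) θ_c / X = 0.367 × 2110 × (965 − 18.3) × 12.7 / 3180 = 2928 m³.
F/M = applied load / biomass = Q·S₀/(V·X) = 2110 × 965 / (2928 × 3180) = 0.2187 d⁻¹.

F/M ≈ 0.219 d⁻¹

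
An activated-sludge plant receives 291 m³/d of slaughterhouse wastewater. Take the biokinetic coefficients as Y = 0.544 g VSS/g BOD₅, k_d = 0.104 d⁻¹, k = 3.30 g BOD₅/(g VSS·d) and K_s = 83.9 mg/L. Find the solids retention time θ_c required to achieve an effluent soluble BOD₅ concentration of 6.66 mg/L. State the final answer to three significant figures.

θ_c ≈ 35.7 d

Specific growth rate at S = 6.66 mg/L: μ = YkS/(K_s+S) = 0.544·3.30·6.66/(83.9+6.66) = 0.1320 d⁻¹.
θ_c = 1/(μ − k_d) = 1/(0.1320 − 0.104) = 1/0.02802 = 35.68 d.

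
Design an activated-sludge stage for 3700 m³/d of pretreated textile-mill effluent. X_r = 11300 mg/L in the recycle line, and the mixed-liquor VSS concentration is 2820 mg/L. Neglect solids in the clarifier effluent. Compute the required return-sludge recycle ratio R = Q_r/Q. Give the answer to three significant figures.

R ≈ 0.333

R = Q_r/Q = X/(X_r − X) = 2820 / (11300 − 2820) = 0.3325.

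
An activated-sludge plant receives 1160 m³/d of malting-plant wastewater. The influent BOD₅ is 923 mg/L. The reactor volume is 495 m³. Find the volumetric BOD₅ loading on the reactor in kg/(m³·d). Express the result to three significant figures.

L_v ≈ 2.16 kg BOD₅/(m³·d)

Volumetric loading L_v = Q·S₀ / V = 1160 × 923 g/m³ / 495.0 m³ = 2163 g/(m³·d) = 2.163 kg BOD₅/(m³·d).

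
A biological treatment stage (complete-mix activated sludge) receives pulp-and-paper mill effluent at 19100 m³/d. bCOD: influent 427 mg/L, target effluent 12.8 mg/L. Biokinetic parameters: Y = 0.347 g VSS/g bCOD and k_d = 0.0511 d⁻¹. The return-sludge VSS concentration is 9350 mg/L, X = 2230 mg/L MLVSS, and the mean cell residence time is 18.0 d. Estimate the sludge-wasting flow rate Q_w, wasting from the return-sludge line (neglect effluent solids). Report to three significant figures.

Q_w ≈ 153 m³/d

Steady-state biomass mass balance: V·X·(1 + k_d·θ_c) = Y·Q·(S₀ − S)·θ_c, so V = 0.347 × 19100 × (427 − 12.8) × 18.0 / [2230 × (1 + 0.0511 × 18.0)] = 4.94×10^7 / 4281 = 11542 m³.
θ_c = V·X/(Q_w·X_r) when wasting from the recycle, so Q_w = V·X/(θ_c·X_r) = 11542 × 2230 / (18.0 × 9350) = 152.9 m³/d.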